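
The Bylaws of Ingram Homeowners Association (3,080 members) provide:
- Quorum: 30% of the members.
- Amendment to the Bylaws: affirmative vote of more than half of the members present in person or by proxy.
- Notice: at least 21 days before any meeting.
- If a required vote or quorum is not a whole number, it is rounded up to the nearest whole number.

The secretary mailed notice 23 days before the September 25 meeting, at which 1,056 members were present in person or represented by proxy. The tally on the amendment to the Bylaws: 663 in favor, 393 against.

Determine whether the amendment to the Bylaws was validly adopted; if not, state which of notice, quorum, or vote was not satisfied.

Valid — all requirements satisfied.

Notice: 23 days given; 21 required. Satisfied.
Quorum: 30% of 3,080 = 924; 1,056 present. Satisfied.
Vote: requires a majority of those present (1,056); a majority of 1056 is 529, so 529 needed; 663 in favor. Satisfied.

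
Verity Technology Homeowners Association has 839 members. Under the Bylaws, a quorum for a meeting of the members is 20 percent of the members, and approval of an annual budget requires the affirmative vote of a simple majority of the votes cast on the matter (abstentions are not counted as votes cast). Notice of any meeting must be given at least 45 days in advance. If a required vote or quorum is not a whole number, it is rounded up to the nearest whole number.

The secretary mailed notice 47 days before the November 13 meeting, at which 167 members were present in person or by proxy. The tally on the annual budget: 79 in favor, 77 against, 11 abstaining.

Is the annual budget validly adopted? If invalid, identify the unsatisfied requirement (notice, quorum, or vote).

Notice: 47 days given; 45 required. Satisfied.
Quorum: 20% of 839 = 167.80, rounded up to 168; 167 present. Not satisfied.
Vote: requires a majority of the votes cast (167 − 11 abstaining = 156); a majority of 156 is 79, so 79 needed; 79 in favor. Satisfied.

Invalid — quorum requirement not satisfied.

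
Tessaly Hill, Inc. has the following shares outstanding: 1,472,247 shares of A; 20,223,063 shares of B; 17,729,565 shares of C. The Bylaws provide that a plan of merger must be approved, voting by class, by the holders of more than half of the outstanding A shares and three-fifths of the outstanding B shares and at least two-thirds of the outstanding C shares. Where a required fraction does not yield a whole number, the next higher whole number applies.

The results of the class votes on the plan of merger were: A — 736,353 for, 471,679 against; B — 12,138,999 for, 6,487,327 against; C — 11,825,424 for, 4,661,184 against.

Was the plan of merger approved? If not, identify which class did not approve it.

Approved — every class gave the required vote.

A: a majority of 1472247 is 736124; 736,124 required, 736,353 in favor — approved.
B: 3/5 of 20223063 = 12133837.80, rounded up to 12133838; 12,133,838 required, 12,138,999 in favor — approved.
C: 2/3 of 17729565 = 11819710; 11,819,710 required, 11,825,424 in favor — approved.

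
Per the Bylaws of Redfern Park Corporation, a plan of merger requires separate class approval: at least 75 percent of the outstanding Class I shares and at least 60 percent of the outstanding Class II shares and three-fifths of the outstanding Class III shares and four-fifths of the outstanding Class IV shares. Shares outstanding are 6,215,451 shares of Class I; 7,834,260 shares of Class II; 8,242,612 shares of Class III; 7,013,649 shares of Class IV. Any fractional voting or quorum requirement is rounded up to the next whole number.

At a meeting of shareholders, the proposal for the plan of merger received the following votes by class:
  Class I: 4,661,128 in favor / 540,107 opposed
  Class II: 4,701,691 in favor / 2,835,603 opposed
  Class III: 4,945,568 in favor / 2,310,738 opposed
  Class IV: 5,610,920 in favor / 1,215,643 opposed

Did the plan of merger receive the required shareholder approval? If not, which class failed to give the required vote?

Class I: 3/4 of 6215451 = 4661588.25, rounded up to 4661589; 4,661,589 required, 4,661,128 in favor — not approved.
Class II: 3/5 of 7834260 = 4700556; 4,700,556 required, 4,701,691 in favor — approved.
Class III: 3/5 of 8242612 = 4945567.20, rounded up to 4945568; 4,945,568 required, 4,945,568 in favor — approved.
Class IV: 4/5 of 7013649 = 5610919.20, rounded up to 5610920; 5,610,920 required, 5,610,920 in favor — approved.

Not approved — the Class I shares did not give the required vote.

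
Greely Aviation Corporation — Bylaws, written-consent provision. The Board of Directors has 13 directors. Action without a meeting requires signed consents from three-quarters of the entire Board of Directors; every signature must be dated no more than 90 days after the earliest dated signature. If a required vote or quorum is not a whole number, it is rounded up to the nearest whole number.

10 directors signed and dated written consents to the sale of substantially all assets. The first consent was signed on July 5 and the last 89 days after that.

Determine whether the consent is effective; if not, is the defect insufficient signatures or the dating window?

Effective — both the signature and dating-window requirements are satisfied.

Signatures required: three-quarters of 13 — 3/4 of 13 = 9.75, rounded up to 10, so 10 needed; 10 signed. Sufficient.
Dating window: the latest signature is 89 days after the earliest; the limit is 90 days. Within the window.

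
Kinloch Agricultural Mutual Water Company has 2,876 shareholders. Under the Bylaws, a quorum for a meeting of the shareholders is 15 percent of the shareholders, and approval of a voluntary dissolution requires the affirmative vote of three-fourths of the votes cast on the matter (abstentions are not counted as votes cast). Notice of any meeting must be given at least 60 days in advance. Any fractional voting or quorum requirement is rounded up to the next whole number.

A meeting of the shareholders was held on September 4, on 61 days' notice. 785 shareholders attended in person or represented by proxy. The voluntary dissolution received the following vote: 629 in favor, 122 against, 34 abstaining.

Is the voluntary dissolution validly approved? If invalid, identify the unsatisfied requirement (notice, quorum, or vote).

Notice: 61 days given; 60 required. Satisfied.
Quorum: 15% of 2,876 = 431.40, rounded up to 432; 785 present. Satisfied.
Vote: requires three-fourths of the votes cast (785 − 34 abstaining = 751); 3/4 of 751 = 563.25, rounded up to 564, so 564 needed; 629 in favor. Satisfied.

Valid — all requirements satisfied.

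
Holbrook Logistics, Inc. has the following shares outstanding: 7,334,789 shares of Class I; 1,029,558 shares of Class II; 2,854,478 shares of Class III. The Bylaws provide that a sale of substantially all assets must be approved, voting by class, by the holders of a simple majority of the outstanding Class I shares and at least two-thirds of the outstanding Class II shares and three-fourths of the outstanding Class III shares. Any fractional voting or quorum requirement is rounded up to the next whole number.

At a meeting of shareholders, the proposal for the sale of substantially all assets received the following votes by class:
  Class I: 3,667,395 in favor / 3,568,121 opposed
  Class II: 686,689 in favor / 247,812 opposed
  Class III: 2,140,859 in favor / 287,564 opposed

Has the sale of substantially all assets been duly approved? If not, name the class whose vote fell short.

Approved — every class gave the required vote.

Class I: a majority of 7334789 is 3667395; 3,667,395 required, 3,667,395 in favor — approved.
Class II: 2/3 of 1029558 = 686372; 686,372 required, 686,689 in favor — approved.
Class III: 3/4 of 2854478 = 2140858.50, rounded up to 2140859; 2,140,859 required, 2,140,859 in favor — approved.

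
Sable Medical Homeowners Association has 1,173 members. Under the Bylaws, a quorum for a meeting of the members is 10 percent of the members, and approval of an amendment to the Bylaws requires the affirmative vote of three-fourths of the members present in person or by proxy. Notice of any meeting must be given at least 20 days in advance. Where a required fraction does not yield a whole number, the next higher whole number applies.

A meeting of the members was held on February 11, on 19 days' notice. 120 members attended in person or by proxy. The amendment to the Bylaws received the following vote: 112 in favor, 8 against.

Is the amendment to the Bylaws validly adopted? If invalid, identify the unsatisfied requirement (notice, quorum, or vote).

Notice: 19 days given; 20 required. Not satisfied.
Quorum: 10% of 1,173 = 117.30, rounded up to 118; 120 present. Satisfied.
Vote: requires three-fourths of those present (120); 3/4 of 120 = 90, so 90 needed; 112 in favor. Satisfied.

Invalid — notice requirement not satisfied.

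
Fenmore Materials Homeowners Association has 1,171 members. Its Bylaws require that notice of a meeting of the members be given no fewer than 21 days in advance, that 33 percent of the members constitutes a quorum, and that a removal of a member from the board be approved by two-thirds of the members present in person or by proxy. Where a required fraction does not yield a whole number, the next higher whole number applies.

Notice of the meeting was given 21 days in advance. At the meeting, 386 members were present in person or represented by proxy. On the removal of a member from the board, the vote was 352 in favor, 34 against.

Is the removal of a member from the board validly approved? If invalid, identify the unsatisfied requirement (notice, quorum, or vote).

Invalid — quorum requirement not satisfied.

Notice: 21 days given; 21 required. Satisfied.
Quorum: 33% of 1,171 = 386.43, rounded up to 387; 386 present. Not satisfied.
Vote: requires two-thirds of those present (386); 2/3 of 386 = 257.33, rounded up to 258, so 258 needed; 352 in favor. Satisfied.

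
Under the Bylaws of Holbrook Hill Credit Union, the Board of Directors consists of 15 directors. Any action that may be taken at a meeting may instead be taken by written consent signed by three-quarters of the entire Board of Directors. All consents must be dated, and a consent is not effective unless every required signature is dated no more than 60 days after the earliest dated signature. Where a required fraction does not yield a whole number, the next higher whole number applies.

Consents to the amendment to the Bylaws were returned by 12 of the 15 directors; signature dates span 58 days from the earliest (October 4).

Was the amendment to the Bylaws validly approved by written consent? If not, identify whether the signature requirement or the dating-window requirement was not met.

Effective — both the signature and dating-window requirements are satisfied.

Signatures required: three-quarters of 15 — 3/4 of 15 = 11.25, rounded up to 12, so 12 needed; 12 signed. Sufficient.
Dating window: the latest signature is 58 days after the earliest; the limit is 60 days. Within the window.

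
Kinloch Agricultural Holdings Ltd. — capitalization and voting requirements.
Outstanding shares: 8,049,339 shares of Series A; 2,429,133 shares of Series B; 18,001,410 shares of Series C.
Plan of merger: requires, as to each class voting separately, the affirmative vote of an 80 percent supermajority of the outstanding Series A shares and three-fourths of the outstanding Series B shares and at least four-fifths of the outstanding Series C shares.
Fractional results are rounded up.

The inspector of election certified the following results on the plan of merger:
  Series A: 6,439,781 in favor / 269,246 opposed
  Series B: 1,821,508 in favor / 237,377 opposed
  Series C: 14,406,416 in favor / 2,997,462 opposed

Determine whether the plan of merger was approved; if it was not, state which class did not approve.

Series A: 4/5 of 8049339 = 6439471.20, rounded up to 6439472; 6,439,472 required, 6,439,781 in favor — approved.
Series B: 3/4 of 2429133 = 1821849.75, rounded up to 1821850; 1,821,850 required, 1,821,508 in favor — not approved.
Series C: 4/5 of 18001410 = 14401128; 14,401,128 required, 14,406,416 in favor — approved.

Not approved — the Series B shares did not give the required vote.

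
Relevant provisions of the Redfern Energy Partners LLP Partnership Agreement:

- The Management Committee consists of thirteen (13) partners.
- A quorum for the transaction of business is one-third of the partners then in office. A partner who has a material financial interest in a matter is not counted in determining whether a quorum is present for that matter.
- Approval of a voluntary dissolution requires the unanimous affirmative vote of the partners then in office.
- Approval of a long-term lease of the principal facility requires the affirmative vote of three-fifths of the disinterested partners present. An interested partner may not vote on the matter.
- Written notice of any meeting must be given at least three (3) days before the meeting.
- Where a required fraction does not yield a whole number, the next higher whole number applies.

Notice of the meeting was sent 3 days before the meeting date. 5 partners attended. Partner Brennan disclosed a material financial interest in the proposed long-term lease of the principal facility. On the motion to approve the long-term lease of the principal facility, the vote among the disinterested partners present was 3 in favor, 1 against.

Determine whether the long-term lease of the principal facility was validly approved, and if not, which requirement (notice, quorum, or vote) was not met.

Invalid — quorum requirement not satisfied.

Notice: 3 days given; 3 required (3 ≥ 3). Satisfied.
Quorum: 5 present, but the 1 interested partner does not count, leaving 4. Quorum is 5. Not satisfied.
Vote: the long-term lease of the principal facility requires three-fifths of the disinterested partners present (5 − 1 = 4). 3/5 of 4 = 2.40, rounded up to 3, so 3 affirmative votes are needed; 3 voted in favor. Satisfied. (Moot — without a quorum no business can be validly transacted.)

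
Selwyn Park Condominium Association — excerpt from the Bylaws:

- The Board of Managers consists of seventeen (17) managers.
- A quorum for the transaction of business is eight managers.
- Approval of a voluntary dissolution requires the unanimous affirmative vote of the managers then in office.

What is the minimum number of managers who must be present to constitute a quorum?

8

The quorum is fixed at 8.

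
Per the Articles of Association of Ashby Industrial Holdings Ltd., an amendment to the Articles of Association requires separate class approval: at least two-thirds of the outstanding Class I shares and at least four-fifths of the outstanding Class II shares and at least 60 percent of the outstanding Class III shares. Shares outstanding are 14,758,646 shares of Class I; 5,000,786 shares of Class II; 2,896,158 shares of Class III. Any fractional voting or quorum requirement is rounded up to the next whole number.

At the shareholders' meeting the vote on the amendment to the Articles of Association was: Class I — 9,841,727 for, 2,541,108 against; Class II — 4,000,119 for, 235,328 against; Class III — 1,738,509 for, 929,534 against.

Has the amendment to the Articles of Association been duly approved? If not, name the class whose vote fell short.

Class I: 2/3 of 14758646 = 9839097.33, rounded up to 9839098; 9,839,098 required, 9,841,727 in favor — approved.
Class II: 4/5 of 5000786 = 4000628.80, rounded up to 4000629; 4,000,629 required, 4,000,119 in favor — not approved.
Class III: 3/5 of 2896158 = 1737694.80, rounded up to 1737695; 1,737,695 required, 1,738,509 in favor — approved.

Not approved — the Class II shares did not give the required vote.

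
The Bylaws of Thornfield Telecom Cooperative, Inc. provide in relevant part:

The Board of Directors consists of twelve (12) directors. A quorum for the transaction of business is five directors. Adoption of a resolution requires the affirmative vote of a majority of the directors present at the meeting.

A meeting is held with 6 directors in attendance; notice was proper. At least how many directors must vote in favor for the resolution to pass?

4

The resolution requires a majority of the directors present (6).
A majority of 6 is 4.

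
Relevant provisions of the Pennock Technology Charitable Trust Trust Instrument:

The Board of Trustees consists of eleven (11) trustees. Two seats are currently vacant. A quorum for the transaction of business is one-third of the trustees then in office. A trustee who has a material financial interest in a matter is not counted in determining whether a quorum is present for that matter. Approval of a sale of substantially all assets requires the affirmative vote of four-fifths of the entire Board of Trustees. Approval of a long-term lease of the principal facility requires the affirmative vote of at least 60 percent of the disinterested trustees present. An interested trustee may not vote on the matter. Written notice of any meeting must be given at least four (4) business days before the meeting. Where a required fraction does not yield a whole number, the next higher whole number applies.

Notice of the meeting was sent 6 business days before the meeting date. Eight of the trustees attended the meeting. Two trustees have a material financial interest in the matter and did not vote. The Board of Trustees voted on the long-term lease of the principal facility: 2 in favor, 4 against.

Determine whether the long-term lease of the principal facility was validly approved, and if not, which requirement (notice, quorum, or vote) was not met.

Notice: 6 business days given; 4 required (6 ≥ 4). Satisfied.
Quorum: 8 present, but the 2 interested trustees do not count, leaving 6. Quorum is 3. Satisfied.
Vote: the long-term lease of the principal facility requires three-fifths of the disinterested trustees present (8 − 2 = 6). 3/5 of 6 = 3.60, rounded up to 4, so 4 affirmative votes are needed; 2 voted in favor. Not satisfied.

Invalid — vote requirement not satisfied.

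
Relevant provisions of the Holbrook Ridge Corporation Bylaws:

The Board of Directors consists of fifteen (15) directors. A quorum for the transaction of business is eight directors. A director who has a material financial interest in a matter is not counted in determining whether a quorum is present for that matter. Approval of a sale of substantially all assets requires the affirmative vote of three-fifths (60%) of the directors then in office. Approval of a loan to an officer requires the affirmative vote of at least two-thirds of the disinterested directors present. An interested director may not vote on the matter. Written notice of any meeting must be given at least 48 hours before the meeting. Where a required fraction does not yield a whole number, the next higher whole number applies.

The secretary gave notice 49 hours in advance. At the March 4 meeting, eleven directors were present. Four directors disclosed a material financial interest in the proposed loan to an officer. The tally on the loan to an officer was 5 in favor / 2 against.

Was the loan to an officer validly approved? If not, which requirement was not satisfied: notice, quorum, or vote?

Invalid — quorum requirement not satisfied.

Notice: 49 hours given; 48 required (49 ≥ 48). Satisfied.
Quorum: 11 present, but the 4 interested directors do not count, leaving 7. Quorum is 8. Not satisfied.
Vote: the loan to an officer requires two-thirds of the disinterested directors present (11 − 4 = 7). 2/3 of 7 = 4.67, rounded up to 5, so 5 affirmative votes are needed; 5 voted in favor. Satisfied. (Moot — without a quorum no business can be validly transacted.)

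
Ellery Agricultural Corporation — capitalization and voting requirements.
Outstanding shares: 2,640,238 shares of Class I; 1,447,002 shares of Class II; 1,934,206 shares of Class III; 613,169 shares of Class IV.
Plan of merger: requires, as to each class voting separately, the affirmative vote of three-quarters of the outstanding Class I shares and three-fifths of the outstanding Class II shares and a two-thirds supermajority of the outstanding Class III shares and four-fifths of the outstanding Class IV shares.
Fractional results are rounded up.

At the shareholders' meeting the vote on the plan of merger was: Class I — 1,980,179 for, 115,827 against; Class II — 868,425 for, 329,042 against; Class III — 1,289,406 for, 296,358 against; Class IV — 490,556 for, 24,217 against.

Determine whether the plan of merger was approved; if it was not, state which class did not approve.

Class I: 3/4 of 2640238 = 1980178.50, rounded up to 1980179; 1,980,179 required, 1,980,179 in favor — approved.
Class II: 3/5 of 1447002 = 868201.20, rounded up to 868202; 868,202 required, 868,425 in favor — approved.
Class III: 2/3 of 1934206 = 1289470.67, rounded up to 1289471; 1,289,471 required, 1,289,406 in favor — not approved.
Class IV: 4/5 of 613169 = 490535.20, rounded up to 490536; 490,536 required, 490,556 in favor — approved.

Not approved — the Class III shares did not give the required vote.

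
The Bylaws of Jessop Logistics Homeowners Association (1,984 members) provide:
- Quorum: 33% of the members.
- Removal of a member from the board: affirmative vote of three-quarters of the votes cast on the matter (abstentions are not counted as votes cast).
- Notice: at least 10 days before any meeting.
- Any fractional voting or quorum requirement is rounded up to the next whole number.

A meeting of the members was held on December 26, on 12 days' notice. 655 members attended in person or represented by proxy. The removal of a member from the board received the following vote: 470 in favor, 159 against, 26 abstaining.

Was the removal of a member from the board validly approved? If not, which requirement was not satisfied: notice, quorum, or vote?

Invalid — vote requirement not satisfied.

Notice: 12 days given; 10 required. Satisfied.
Quorum: 33% of 1,984 = 654.72, rounded up to 655; 655 present. Satisfied.
Vote: requires three-fourths of the votes cast (655 − 26 abstaining = 629); 3/4 of 629 = 471.75, rounded up to 472, so 472 needed; 470 in favor. Not satisfied.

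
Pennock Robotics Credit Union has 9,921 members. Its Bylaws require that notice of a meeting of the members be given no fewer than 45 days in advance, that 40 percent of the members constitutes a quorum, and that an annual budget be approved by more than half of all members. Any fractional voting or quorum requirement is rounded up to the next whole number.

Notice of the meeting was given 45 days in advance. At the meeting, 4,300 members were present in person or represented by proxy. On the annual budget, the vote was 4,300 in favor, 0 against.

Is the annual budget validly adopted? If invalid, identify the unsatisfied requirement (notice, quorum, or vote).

Invalid — vote requirement not satisfied.

Notice: 45 days given; 45 required. Satisfied.
Quorum: 40% of 9,921 = 3,968.40, rounded up to 3,969; 4,300 present. Satisfied.
Vote: requires a majority of all members (9,921); a majority of 9921 is 4961, so 4,961 needed; 4,300 in favor. Not satisfied.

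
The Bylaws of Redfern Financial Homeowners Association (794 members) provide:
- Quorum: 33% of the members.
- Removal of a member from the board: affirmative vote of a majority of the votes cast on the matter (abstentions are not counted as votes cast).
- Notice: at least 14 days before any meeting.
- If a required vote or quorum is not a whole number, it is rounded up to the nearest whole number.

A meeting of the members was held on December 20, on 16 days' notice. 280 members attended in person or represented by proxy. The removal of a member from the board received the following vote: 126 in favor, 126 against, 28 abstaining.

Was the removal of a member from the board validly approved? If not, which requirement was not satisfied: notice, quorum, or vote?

Notice: 16 days given; 14 required. Satisfied.
Quorum: 33% of 794 = 262.02, rounded up to 263; 280 present. Satisfied.
Vote: requires a majority of the votes cast (280 − 28 abstaining = 252); a majority of 252 is 127, so 127 needed; 126 in favor. Not satisfied.

Invalid — vote requirement not satisfied.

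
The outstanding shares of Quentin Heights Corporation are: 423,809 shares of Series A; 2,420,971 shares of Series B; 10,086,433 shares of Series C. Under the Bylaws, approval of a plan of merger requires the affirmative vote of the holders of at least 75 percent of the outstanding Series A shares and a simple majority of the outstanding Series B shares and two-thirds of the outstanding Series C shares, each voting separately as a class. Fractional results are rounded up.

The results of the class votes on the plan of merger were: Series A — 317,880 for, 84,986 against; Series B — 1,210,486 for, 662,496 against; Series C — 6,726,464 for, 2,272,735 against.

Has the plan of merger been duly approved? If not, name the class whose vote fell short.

Approved — every class gave the required vote.

Series A: 3/4 of 423809 = 317856.75, rounded up to 317857; 317,857 required, 317,880 in favor — approved.
Series B: a majority of 2420971 is 1210486; 1,210,486 required, 1,210,486 in favor — approved.
Series C: 2/3 of 10086433 = 6724288.67, rounded up to 6724289; 6,724,289 required, 6,726,464 in favor — approved.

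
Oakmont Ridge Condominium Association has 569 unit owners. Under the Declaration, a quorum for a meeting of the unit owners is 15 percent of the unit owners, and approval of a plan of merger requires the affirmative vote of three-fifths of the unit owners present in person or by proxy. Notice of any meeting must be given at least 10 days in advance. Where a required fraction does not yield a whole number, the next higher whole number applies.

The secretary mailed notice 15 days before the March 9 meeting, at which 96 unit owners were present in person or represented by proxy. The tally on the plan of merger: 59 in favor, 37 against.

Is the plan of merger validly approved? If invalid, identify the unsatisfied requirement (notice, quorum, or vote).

Valid — all requirements satisfied.

Notice: 15 days given; 10 required. Satisfied.
Quorum: 15% of 569 = 85.35, rounded up to 86; 96 present. Satisfied.
Vote: requires three-fifths of those present (96); 3/5 of 96 = 57.60, rounded up to 58, so 58 needed; 59 in favor. Satisfied.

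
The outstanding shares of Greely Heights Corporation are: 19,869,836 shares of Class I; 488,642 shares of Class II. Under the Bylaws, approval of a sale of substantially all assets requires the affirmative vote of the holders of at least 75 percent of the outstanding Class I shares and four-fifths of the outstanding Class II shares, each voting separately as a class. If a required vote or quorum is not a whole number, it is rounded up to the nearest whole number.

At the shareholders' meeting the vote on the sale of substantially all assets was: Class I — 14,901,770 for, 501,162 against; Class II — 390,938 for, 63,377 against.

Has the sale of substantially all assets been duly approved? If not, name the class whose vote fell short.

Class I: 3/4 of 19869836 = 14902377; 14,902,377 required, 14,901,770 in favor — not approved.
Class II: 4/5 of 488642 = 390913.60, rounded up to 390914; 390,914 required, 390,938 in favor — approved.

Not approved — the Class I shares did not give the required vote.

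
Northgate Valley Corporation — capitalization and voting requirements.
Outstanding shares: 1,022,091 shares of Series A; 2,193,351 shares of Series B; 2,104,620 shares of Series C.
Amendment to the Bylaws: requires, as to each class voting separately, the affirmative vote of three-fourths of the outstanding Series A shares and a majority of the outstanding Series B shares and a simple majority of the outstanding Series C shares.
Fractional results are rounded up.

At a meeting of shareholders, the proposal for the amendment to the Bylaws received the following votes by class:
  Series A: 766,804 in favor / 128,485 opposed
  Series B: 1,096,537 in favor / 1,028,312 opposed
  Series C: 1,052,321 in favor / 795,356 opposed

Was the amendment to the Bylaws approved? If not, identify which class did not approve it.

Series A: 3/4 of 1022091 = 766568.25, rounded up to 766569; 766,569 required, 766,804 in favor — approved.
Series B: a majority of 2193351 is 1096676; 1,096,676 required, 1,096,537 in favor — not approved.
Series C: a majority of 2104620 is 1052311; 1,052,311 required, 1,052,321 in favor — approved.

Not approved — the Series B shares did not give the required vote.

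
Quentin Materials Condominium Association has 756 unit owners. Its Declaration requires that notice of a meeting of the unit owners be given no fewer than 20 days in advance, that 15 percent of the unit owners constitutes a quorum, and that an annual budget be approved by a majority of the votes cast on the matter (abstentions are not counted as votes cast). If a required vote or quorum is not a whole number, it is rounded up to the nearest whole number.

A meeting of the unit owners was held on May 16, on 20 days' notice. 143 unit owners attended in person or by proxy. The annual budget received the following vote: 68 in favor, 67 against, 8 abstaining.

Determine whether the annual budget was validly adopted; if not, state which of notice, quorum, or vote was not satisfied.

Valid — all requirements satisfied.

Notice: 20 days given; 20 required. Satisfied.
Quorum: 15% of 756 = 113.40, rounded up to 114; 143 present. Satisfied.
Vote: requires a majority of the votes cast (143 − 8 abstaining = 135); a majority of 135 is 68, so 68 needed; 68 in favor. Satisfied.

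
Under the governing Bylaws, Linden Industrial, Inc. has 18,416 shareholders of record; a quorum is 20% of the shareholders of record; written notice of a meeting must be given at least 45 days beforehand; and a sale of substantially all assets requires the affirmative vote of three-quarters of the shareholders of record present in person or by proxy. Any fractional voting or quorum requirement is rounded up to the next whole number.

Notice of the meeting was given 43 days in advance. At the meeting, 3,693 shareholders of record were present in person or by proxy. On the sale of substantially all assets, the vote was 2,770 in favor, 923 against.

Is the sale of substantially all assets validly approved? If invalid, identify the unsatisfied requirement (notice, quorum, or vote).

Invalid — notice requirement not satisfied.

Notice: 43 days given; 45 required. Not satisfied.
Quorum: 20% of 18,416 = 3,683.20, rounded up to 3,684; 3,693 present. Satisfied.
Vote: requires three-fourths of those present (3,693); 3/4 of 3693 = 2769.75, rounded up to 2770, so 2,770 needed; 2,770 in favor. Satisfied.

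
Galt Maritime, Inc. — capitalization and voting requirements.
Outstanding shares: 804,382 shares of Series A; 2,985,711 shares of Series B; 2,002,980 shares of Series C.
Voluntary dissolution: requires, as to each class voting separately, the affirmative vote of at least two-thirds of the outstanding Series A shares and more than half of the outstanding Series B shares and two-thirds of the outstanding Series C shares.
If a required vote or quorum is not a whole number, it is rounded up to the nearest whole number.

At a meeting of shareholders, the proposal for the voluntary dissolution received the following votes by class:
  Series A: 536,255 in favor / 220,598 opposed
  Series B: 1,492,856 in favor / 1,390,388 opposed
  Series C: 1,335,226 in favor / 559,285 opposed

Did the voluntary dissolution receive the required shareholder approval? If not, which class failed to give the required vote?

Series A: 2/3 of 804382 = 536254.67, rounded up to 536255; 536,255 required, 536,255 in favor — approved.
Series B: a majority of 2985711 is 1492856; 1,492,856 required, 1,492,856 in favor — approved.
Series C: 2/3 of 2002980 = 1335320; 1,335,320 required, 1,335,226 in favor — not approved.

Not approved — the Series C shares did not give the required vote.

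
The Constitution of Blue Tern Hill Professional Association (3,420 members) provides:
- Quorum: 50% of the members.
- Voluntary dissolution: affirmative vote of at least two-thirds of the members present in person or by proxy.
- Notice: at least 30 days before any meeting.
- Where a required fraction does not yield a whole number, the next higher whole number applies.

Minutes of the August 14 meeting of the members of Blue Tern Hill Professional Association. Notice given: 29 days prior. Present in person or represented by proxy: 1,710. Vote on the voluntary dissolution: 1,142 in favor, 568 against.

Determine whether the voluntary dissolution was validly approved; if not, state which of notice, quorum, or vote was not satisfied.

Invalid — notice requirement not satisfied.

Notice: 29 days given; 30 required. Not satisfied.
Quorum: 50% of 3,420 = 1,710; 1,710 present. Satisfied.
Vote: requires two-thirds of those present (1,710); 2/3 of 1710 = 1140, so 1,140 needed; 1,142 in favor. Satisfied.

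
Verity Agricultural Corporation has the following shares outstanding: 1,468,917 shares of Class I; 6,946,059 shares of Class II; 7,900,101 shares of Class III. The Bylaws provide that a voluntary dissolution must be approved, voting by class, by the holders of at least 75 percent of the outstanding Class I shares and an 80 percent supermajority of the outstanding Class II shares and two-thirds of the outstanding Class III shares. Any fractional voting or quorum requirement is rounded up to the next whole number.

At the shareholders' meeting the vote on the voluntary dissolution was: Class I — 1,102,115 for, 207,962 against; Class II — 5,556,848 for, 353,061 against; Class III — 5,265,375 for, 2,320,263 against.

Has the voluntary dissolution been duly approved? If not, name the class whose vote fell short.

Not approved — the Class III shares did not give the required vote.

Class I: 3/4 of 1468917 = 1101687.75, rounded up to 1101688; 1,101,688 required, 1,102,115 in favor — approved.
Class II: 4/5 of 6946059 = 5556847.20, rounded up to 5556848; 5,556,848 required, 5,556,848 in favor — approved.
Class III: 2/3 of 7900101 = 5266734; 5,266,734 required, 5,265,375 in favor — not approved.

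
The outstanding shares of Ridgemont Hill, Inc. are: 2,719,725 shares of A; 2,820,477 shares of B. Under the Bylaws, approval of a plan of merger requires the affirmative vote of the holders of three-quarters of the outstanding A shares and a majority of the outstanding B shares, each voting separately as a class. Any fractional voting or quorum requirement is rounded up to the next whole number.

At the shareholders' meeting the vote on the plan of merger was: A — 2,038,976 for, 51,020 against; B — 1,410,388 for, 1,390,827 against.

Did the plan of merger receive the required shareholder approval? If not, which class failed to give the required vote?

Not approved — the A shares did not give the required vote.

A: 3/4 of 2719725 = 2039793.75, rounded up to 2039794; 2,039,794 required, 2,038,976 in favor — not approved.
B: a majority of 2820477 is 1410239; 1,410,239 required, 1,410,388 in favor — approved.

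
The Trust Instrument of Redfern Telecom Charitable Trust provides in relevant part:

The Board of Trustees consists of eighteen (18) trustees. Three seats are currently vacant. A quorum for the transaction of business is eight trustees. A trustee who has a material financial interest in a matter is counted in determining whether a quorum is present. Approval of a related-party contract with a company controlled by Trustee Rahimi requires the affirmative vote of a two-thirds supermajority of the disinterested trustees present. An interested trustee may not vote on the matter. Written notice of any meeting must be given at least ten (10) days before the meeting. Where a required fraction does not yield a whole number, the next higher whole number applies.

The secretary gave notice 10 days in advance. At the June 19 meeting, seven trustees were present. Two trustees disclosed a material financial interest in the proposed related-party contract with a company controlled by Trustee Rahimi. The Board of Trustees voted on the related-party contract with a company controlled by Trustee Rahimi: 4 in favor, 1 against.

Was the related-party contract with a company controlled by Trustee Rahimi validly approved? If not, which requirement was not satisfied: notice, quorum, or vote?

Invalid — quorum requirement not satisfied.

Notice: 10 days given; 10 required (10 ≥ 10). Satisfied.
Quorum: 7 present (interested trustees count toward quorum); quorum is 8. Not satisfied.
Vote: the related-party contract with a company controlled by Trustee Rahimi requires two-thirds of the disinterested trustees present (7 − 2 = 5). 2/3 of 5 = 3.33, rounded up to 4, so 4 affirmative votes are needed; 4 voted in favor. Satisfied. (Moot — without a quorum no business can be validly transacted.)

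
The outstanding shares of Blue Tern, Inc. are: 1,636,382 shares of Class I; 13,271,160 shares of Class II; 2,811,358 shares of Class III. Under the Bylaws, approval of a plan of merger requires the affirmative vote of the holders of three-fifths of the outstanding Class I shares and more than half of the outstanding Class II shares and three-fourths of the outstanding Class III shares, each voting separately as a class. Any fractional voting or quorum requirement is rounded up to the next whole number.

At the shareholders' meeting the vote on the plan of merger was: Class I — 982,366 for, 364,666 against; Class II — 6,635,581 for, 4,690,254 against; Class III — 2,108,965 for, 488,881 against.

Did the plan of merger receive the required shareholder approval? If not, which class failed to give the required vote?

Class I: 3/5 of 1636382 = 981829.20, rounded up to 981830; 981,830 required, 982,366 in favor — approved.
Class II: a majority of 13271160 is 6635581; 6,635,581 required, 6,635,581 in favor — approved.
Class III: 3/4 of 2811358 = 2108518.50, rounded up to 2108519; 2,108,519 required, 2,108,965 in favor — approved.

Approved — every class gave the required vote.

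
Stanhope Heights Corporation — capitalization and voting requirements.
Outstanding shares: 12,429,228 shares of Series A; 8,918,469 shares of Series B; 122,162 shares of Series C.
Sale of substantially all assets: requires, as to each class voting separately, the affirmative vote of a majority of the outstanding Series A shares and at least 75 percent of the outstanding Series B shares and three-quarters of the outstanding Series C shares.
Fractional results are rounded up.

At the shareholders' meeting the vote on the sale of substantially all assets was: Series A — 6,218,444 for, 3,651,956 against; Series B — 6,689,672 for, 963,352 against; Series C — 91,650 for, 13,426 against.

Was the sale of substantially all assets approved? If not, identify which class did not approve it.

Approved — every class gave the required vote.

Series A: a majority of 12429228 is 6214615; 6,214,615 required, 6,218,444 in favor — approved.
Series B: 3/4 of 8918469 = 6688851.75, rounded up to 6688852; 6,688,852 required, 6,689,672 in favor — approved.
Series C: 3/4 of 122162 = 91621.50, rounded up to 91622; 91,622 required, 91,650 in favor — approved.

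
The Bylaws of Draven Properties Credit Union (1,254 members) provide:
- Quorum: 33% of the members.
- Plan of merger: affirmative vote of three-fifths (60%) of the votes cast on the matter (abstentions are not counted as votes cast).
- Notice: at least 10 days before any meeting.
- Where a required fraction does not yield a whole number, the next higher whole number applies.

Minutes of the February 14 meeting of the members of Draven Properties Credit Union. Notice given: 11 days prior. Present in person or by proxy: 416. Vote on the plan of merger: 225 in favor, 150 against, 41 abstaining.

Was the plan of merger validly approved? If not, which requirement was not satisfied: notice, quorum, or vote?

Valid — all requirements satisfied.

Notice: 11 days given; 10 required. Satisfied.
Quorum: 33% of 1,254 = 413.82, rounded up to 414; 416 present. Satisfied.
Vote: requires three-fifths of the votes cast (416 − 41 abstaining = 375); 3/5 of 375 = 225, so 225 needed; 225 in favor. Satisfied.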